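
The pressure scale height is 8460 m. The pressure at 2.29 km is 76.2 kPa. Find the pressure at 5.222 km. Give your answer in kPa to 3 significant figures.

Between two levels, P₂ = P₁ exp(−Δz/H) with Δz = z₂ − z₁.
Δz = 5222.0 − 2290.0 = 2932.0 m; Δz/H = 2932.0/8460.0 = 0.34657.
P₂ = 76.2 × exp(−0.34657) = 76.2 × 0.70711 = 53.882 kPa.

P ≈ 53.9 kPa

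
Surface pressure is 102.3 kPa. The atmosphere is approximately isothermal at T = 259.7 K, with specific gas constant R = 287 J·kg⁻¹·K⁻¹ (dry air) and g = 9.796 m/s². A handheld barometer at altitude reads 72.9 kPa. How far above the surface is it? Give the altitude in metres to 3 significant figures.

z ≈ 2580 m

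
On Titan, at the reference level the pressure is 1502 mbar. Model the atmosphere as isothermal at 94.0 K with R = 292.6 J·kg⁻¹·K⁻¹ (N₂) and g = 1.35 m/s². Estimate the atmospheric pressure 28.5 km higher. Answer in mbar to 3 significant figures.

P ≈ 371 mbar

Scale height: H = RT/g = 292.6 × 94.0 / 1.35 = 20374 m.
Barometric formula: P = P₀ exp(−z/H).
z/H = 28500/20374 = 1.3988; exp(−1.3988) = 0.24689.
P = 1502 × 0.24689 = 370.83 mbar.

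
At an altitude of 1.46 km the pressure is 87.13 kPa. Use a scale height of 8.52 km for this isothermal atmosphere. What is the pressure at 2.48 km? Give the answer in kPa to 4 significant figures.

Between two levels, P₂ = P₁ exp(−Δz/H) with Δz = z₂ − z₁.
Δz = 2480.0 − 1460.0 = 1020.0 m; Δz/H = 1020.0/8520.0 = 0.11972.
P₂ = 87.13 × exp(−0.11972) = 87.13 × 0.88717 = 77.299 kPa.

P ≈ 77.30 kPa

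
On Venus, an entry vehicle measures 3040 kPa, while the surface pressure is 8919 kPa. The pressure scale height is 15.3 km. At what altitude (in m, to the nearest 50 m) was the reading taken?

z ≈ 16450 m

Invert the barometric formula: z = H ln(P₀/P).
P₀/P = 8919/3040 = 2.9339; ln(2.9339) = 1.0763.
z = 15300 × 1.0763 = 16467 m.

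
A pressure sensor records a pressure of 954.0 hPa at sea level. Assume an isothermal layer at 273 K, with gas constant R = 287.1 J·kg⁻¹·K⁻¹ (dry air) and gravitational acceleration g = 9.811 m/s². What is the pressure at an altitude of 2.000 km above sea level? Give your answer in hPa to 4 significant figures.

P ≈ 742.7 hPa

Scale height: H = RT/g = 287.1 × 273 / 9.811 = 7988.8 m.
Barometric formula: P = P₀ exp(−z/H).
z/H = 2000.0/7988.8 = 0.25035; exp(−0.25035) = 0.77853.
P = 954.0 × 0.77853 = 742.72 hPa.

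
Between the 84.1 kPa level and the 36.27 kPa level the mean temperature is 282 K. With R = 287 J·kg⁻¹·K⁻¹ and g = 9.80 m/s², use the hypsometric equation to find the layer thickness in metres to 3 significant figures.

Δz ≈ 6950 m

Hypsometric equation: Δz = (R T̄/g) ln(P₁/P₂).
R T̄/g = 287 × 282 / 9.80 = 8258.6 m.
ln(84.1/36.27) = ln(2.3187) = 0.84101.
Δz = 8258.6 × 0.84101 = 6945.6 m.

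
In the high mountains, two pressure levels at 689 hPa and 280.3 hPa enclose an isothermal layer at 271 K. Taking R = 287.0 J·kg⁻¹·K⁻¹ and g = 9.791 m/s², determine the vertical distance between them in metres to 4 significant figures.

Δz ≈ 7144 m

Hypsometric equation: Δz = (R T̄/g) ln(P₁/P₂).
R T̄/g = 287.0 × 271 / 9.791 = 7943.7 m.
ln(689/280.3) = ln(2.4581) = 0.89939.
Δz = 7943.7 × 0.89939 = 7144.5 m.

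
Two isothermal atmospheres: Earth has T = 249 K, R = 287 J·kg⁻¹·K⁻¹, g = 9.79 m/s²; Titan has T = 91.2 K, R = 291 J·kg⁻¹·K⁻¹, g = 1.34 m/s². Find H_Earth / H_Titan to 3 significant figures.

H_Earth/H_Titan ≈ 0.369

H = RT/g for each body.
H_Earth = 287 × 249 / 9.79 = 7299.6 m.
H_Titan = 291 × 91.2 / 1.34 = 19805 m.
H_Earth/H_Titan = 7299.6/19805 = 0.36857.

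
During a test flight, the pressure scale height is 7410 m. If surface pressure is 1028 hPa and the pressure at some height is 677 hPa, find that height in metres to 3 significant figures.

z ≈ 3100 m

Invert the barometric formula: z = H ln(P₀/P).
P₀/P = 1028/677 = 1.5185; ln(1.5185) = 0.41772.
z = 7410.0 × 0.41772 = 3095.3 m.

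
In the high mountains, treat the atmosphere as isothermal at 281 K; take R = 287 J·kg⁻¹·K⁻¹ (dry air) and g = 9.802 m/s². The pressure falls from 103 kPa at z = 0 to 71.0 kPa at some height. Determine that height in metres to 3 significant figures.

z ≈ 3060 m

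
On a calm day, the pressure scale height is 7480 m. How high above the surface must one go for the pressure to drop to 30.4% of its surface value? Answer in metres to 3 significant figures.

Set P/P₀ = exp(−z/H) = 0.304, so z = −H ln(0.304).
−ln(0.304) = 1.1907; z = 7480.0 × 1.1907 = 8906.4 m.

z ≈ 8910 m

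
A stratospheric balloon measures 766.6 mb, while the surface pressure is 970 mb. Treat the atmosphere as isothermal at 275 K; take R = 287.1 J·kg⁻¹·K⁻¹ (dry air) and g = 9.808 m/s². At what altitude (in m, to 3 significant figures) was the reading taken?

z ≈ 1890 m

Scale height: H = RT/g = 287.1 × 275 / 9.808 = 8049.8 m.
Invert the barometric formula: z = H ln(P₀/P).
P₀/P = 970/766.6 = 1.2653; ln(1.2653) = 0.23531.
z = 8049.8 × 0.23531 = 1894.2 m.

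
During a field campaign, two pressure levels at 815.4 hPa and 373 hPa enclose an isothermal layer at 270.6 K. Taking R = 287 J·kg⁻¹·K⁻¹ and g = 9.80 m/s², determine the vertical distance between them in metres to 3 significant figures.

Δz ≈ 6200 m

Hypsometric equation: Δz = (R T̄/g) ln(P₁/P₂).
R T̄/g = 287 × 270.6 / 9.80 = 7924.7 m.
ln(815.4/373) = ln(2.1861) = 0.78212.
Δz = 7924.7 × 0.78212 = 6198.1 m.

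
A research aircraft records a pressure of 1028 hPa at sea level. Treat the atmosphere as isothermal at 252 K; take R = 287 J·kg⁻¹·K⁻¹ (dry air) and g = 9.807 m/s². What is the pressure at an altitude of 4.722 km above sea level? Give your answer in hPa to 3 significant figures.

Scale height: H = RT/g = 287 × 252 / 9.807 = 7374.7 m.
Barometric formula: P = P₀ exp(−z/H).
z/H = 4722.0/7374.7 = 0.64030; exp(−0.64030) = 0.52713.
P = 1028 × 0.52713 = 541.89 hPa.

P ≈ 542 hPa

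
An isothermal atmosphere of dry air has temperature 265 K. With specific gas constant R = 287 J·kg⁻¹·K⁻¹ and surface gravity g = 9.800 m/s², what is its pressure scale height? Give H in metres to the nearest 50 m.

H ≈ 7750 m

The scale height of an isothermal atmosphere is H = RT/g.
H = 287 × 265 / 9.800 = 76055/9.800 = 7760.7 m.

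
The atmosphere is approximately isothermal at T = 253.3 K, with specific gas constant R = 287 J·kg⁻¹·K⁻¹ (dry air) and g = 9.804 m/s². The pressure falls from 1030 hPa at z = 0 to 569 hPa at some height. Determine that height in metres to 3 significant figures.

z ≈ 4400 m

Scale height: H = RT/g = 287 × 253.3 / 9.804 = 7415.0 m.
Invert the barometric formula: z = H ln(P₀/P).
P₀/P = 1030/569 = 1.8102; ln(1.8102) = 0.59344.
z = 7415.0 × 0.59344 = 4400.4 m.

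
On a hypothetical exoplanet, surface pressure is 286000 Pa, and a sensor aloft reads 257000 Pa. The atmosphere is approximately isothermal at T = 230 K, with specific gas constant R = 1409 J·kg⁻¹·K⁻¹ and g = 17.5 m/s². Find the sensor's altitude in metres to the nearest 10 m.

z ≈ 1980 m

Scale height: H = RT/g = 1409 × 230 / 17.5 = 18518 m.
Invert the barometric formula: z = H ln(P₀/P).
P₀/P = 286000/257000 = 1.1128; ln(1.1128) = 0.10688.
z = 18518 × 0.10688 = 1979.2 m.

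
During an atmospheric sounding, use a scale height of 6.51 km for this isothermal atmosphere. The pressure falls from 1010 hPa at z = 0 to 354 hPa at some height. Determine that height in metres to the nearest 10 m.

Invert the barometric formula: z = H ln(P₀/P).
P₀/P = 1010/354 = 2.8531; ln(2.8531) = 1.0484.
z = 6510.0 × 1.0484 = 6825.1 m.

z ≈ 6830 m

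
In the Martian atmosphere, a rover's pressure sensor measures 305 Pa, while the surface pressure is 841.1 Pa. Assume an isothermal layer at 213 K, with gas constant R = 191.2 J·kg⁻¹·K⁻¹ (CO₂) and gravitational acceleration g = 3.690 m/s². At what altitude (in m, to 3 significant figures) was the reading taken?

z ≈ 11200 m

Scale height: H = RT/g = 191.2 × 213 / 3.690 = 11037 m.
Invert the barometric formula: z = H ln(P₀/P).
P₀/P = 841.1/305 = 2.7577; ln(2.7577) = 1.0144.
z = 11037 × 1.0144 = 11196 m.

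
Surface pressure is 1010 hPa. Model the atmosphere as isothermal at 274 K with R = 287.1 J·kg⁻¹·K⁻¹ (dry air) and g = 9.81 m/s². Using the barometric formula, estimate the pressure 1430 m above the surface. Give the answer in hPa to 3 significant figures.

P ≈ 845 hPa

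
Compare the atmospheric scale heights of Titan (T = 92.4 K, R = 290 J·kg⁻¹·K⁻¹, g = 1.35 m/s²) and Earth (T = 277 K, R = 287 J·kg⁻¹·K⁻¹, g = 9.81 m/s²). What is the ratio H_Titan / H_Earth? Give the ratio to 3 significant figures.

H_Titan/H_Earth ≈ 2.45

H = RT/g for each body.
H_Titan = 290 × 92.4 / 1.35 = 19849 m.
H_Earth = 287 × 277 / 9.81 = 8103.9 m.
H_Titan/H_Earth = 19849/8103.9 = 2.4493.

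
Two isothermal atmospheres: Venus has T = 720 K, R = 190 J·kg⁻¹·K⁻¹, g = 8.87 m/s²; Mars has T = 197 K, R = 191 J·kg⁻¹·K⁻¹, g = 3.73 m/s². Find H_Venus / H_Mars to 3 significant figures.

H = RT/g for each body.
H_Venus = 190 × 720 / 8.87 = 15423 m.
H_Mars = 191 × 197 / 3.73 = 10088 m.
H_Venus/H_Mars = 15423/10088 = 1.5288.

H_Venus/H_Mars ≈ 1.53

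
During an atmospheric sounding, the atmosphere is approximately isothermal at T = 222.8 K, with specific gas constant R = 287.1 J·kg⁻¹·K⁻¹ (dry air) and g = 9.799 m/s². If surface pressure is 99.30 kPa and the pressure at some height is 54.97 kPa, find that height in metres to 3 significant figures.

Scale height: H = RT/g = 287.1 × 222.8 / 9.799 = 6527.8 m.
Invert the barometric formula: z = H ln(P₀/P).
P₀/P = 99.30/54.97 = 1.8064; ln(1.8064) = 0.59134.
z = 6527.8 × 0.59134 = 3860.1 m.

z ≈ 3860 m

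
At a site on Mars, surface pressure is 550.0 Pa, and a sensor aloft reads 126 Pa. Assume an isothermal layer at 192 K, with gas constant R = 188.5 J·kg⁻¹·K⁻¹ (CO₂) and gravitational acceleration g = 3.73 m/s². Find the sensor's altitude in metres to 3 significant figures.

Scale height: H = RT/g = 188.5 × 192 / 3.73 = 9702.9 m.
Invert the barometric formula: z = H ln(P₀/P).
P₀/P = 550.0/126 = 4.3651; ln(4.3651) = 1.4736.
z = 9702.9 × 1.4736 = 14298 m.

z ≈ 14300 m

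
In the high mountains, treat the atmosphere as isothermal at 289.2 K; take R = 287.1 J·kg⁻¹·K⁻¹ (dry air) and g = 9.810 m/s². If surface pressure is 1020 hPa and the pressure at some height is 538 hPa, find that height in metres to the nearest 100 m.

Scale height: H = RT/g = 287.1 × 289.2 / 9.810 = 8463.7 m.
Invert the barometric formula: z = H ln(P₀/P).
P₀/P = 1020/538 = 1.8959; ln(1.8959) = 0.63969.
z = 8463.7 × 0.63969 = 5414.1 m.

z ≈ 5400 m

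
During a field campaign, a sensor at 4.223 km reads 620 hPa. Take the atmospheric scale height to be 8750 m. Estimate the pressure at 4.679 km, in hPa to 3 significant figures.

Between two levels, P₂ = P₁ exp(−Δz/H) with Δz = z₂ − z₁.
Δz = 4679.0 − 4223.0 = 456.00 m; Δz/H = 456.00/8750.0 = 0.052114.
P₂ = 620 × exp(−0.052114) = 620 × 0.94922 = 588.52 hPa.

P ≈ 589 hPa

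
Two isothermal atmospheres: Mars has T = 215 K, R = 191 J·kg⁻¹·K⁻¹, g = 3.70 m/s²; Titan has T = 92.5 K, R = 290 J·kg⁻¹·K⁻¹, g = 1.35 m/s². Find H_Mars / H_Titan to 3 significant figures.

H = RT/g for each body.
H_Mars = 191 × 215 / 3.70 = 11099 m.
H_Titan = 290 × 92.5 / 1.35 = 19870 m.
H_Mars/H_Titan = 11099/19870 = 0.55858.

H_Mars/H_Titan ≈ 0.559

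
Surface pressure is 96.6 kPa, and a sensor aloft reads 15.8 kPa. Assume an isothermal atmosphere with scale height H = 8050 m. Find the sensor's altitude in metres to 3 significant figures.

z ≈ 14600 m

Invert the barometric formula: z = H ln(P₀/P).
P₀/P = 96.6/15.8 = 6.1139; ln(6.1139) = 1.8106.
z = 8050.0 × 1.8106 = 14575 m.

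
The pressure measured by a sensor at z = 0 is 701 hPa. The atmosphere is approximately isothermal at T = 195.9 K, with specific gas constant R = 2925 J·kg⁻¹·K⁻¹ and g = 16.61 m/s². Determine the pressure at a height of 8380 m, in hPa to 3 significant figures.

Scale height: H = RT/g = 2925 × 195.9 / 16.61 = 34498 m.
Barometric formula: P = P₀ exp(−z/H).
z/H = 8380.0/34498 = 0.24291; exp(−0.24291) = 0.78434.
P = 701 × 0.78434 = 549.82 hPa.

P ≈ 550 hPa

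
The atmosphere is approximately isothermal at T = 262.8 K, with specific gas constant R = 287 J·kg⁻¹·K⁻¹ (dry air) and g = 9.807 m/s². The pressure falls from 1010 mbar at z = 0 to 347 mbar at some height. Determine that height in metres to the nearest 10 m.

z ≈ 8220 m

Scale height: H = RT/g = 287 × 262.8 / 9.807 = 7690.8 m.
Invert the barometric formula: z = H ln(P₀/P).
P₀/P = 1010/347 = 2.9107; ln(2.9107) = 1.0684.
z = 7690.8 × 1.0684 = 8216.9 m.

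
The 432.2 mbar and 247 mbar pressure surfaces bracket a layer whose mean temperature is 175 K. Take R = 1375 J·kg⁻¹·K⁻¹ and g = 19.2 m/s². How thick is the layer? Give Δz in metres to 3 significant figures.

Hypsometric equation: Δz = (R T̄/g) ln(P₁/P₂).
R T̄/g = 1375 × 175 / 19.2 = 12533 m.
ln(432.2/247) = ln(1.7498) = 0.55950.
Δz = 12533 × 0.55950 = 7012.2 m.

Δz ≈ 7010 m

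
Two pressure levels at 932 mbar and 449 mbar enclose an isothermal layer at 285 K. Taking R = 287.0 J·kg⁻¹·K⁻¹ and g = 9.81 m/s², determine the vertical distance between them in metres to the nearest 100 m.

Δz ≈ 6100 m

Hypsometric equation: Δz = (R T̄/g) ln(P₁/P₂).
R T̄/g = 287.0 × 285 / 9.81 = 8337.9 m.
ln(932/449) = ln(2.0757) = 0.73030.
Δz = 8337.9 × 0.73030 = 6089.2 m.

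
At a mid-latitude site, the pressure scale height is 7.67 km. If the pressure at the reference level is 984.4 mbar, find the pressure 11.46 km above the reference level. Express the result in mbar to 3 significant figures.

Barometric formula: P = P₀ exp(−z/H).
z/H = 11460/7670.0 = 1.4941; exp(−1.4941) = 0.22445.
P = 984.4 × 0.22445 = 220.95 mbar.

P ≈ 221 mbar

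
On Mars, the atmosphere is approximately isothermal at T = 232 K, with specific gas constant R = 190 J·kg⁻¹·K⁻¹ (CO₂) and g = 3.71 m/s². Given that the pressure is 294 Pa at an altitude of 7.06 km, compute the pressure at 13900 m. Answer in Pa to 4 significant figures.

P ≈ 165.3 Pa

Scale height: H = RT/g = 190 × 232 / 3.71 = 11881 m.
Between two levels, P₂ = P₁ exp(−Δz/H) with Δz = z₂ − z₁.
Δz = 13900 − 7060.0 = 6840.0 m; Δz/H = 6840.0/11881 = 0.57571.
P₂ = 294 × exp(−0.57571) = 294 × 0.56231 = 165.32 Pa.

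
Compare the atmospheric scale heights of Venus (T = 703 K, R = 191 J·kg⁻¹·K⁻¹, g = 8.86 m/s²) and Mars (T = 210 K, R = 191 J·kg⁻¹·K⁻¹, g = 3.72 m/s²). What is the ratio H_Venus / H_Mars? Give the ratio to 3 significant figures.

H = RT/g for each body.
H_Venus = 191 × 703 / 8.86 = 15155 m.
H_Mars = 191 × 210 / 3.72 = 10782 m.
H_Venus/H_Mars = 15155/10782 = 1.4056.

H_Venus/H_Mars ≈ 1.41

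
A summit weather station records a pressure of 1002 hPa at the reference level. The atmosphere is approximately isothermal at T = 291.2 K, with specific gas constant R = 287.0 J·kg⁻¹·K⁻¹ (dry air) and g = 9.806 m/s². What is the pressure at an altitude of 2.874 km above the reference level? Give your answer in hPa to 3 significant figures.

Scale height: H = RT/g = 287.0 × 291.2 / 9.806 = 8522.8 m.
Barometric formula: P = P₀ exp(−z/H).
z/H = 2874.0/8522.8 = 0.33721; exp(−0.33721) = 0.71376.
P = 1002 × 0.71376 = 715.19 hPa.

P ≈ 715 hPa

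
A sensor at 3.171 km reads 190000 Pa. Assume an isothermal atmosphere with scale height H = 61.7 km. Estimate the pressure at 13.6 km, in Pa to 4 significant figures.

P ≈ 160500 Pa

Between two levels, P₂ = P₁ exp(−Δz/H) with Δz = z₂ − z₁.
Δz = 13600 − 3171.0 = 10429 m; Δz/H = 10429/61700 = 0.16903.
P₂ = 190000 × exp(−0.16903) = 190000 × 0.84448 = 160450 Pa.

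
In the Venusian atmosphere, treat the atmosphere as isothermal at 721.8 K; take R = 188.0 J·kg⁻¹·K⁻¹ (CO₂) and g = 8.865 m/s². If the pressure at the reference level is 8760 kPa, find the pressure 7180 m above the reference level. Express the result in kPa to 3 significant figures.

Scale height: H = RT/g = 188.0 × 721.8 / 8.865 = 15307 m.
Barometric formula: P = P₀ exp(−z/H).
z/H = 7180.0/15307 = 0.46907; exp(−0.46907) = 0.62558.
P = 8760 × 0.62558 = 5480.1 kPa.

P ≈ 5480 kPa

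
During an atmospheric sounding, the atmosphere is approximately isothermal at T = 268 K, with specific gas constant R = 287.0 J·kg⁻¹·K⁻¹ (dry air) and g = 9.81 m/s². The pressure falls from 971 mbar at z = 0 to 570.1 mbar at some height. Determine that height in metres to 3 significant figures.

z ≈ 4180 m

Scale height: H = RT/g = 287.0 × 268 / 9.81 = 7840.6 m.
Invert the barometric formula: z = H ln(P₀/P).
P₀/P = 971/570.1 = 1.7032; ln(1.7032) = 0.53251.
z = 7840.6 × 0.53251 = 4175.2 m.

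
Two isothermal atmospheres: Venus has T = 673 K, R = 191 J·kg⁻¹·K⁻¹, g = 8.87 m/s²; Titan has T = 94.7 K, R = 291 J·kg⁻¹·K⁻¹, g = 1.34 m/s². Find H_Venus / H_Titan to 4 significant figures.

H = RT/g for each body.
H_Venus = 191 × 673 / 8.87 = 14492 m.
H_Titan = 291 × 94.7 / 1.34 = 20565 m.
H_Venus/H_Titan = 14492/20565 = 0.70469.

H_Venus/H_Titan ≈ 0.7047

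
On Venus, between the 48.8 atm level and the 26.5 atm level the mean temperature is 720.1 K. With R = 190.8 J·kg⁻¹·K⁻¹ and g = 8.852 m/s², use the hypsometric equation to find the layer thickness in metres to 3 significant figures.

Δz ≈ 9480 m

Hypsometric equation: Δz = (R T̄/g) ln(P₁/P₂).
R T̄/g = 190.8 × 720.1 / 8.852 = 15521 m.
ln(48.8/26.5) = ln(1.8415) = 0.61058.
Δz = 15521 × 0.61058 = 9476.8 m.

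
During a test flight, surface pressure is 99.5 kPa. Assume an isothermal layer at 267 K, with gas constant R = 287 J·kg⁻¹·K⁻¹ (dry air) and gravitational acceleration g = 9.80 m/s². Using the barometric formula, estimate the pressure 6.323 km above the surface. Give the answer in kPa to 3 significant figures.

Scale height: H = RT/g = 287 × 267 / 9.80 = 7819.3 m.
Barometric formula: P = P₀ exp(−z/H).
z/H = 6323.0/7819.3 = 0.80864; exp(−0.80864) = 0.44546.
P = 99.5 × 0.44546 = 44.323 kPa.

P ≈ 44.3 kPa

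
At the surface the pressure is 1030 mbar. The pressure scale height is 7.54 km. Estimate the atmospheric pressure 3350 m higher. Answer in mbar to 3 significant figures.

Barometric formula: P = P₀ exp(−z/H).
z/H = 3350.0/7540.0 = 0.44430; exp(−0.44430) = 0.64127.
P = 1030 × 0.64127 = 660.51 mbar.

P ≈ 661 mbar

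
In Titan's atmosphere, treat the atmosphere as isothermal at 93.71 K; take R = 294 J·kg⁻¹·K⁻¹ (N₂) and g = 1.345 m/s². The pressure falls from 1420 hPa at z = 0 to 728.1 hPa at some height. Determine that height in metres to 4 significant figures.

z ≈ 13680 m

Scale height: H = RT/g = 294 × 93.71 / 1.345 = 20484 m.
Invert the barometric formula: z = H ln(P₀/P).
P₀/P = 1420/728.1 = 1.9503; ln(1.9503) = 0.66798.
z = 20484 × 0.66798 = 13683 m.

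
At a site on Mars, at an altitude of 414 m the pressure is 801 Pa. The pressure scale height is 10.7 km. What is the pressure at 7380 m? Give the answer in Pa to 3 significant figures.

P ≈ 418 Pa

Between two levels, P₂ = P₁ exp(−Δz/H) with Δz = z₂ − z₁.
Δz = 7380.0 − 414.00 = 6966.0 m; Δz/H = 6966.0/10700 = 0.65103.
P₂ = 801 × exp(−0.65103) = 801 × 0.52151 = 417.73 Pa.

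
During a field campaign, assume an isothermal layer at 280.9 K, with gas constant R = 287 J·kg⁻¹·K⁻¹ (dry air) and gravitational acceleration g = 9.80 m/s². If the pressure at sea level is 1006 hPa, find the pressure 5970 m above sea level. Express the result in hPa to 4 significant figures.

P ≈ 486.9 hPa

Scale height: H = RT/g = 287 × 280.9 / 9.80 = 8226.4 m.
Barometric formula: P = P₀ exp(−z/H).
z/H = 5970.0/8226.4 = 0.72571; exp(−0.72571) = 0.48398.
P = 1006 × 0.48398 = 486.88 hPa.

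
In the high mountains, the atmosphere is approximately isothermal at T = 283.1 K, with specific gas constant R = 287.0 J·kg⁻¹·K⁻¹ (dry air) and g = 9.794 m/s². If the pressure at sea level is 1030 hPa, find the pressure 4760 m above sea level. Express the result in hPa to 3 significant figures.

Scale height: H = RT/g = 287.0 × 283.1 / 9.794 = 8295.9 m.
Barometric formula: P = P₀ exp(−z/H).
z/H = 4760.0/8295.9 = 0.57378; exp(−0.57378) = 0.56339.
P = 1030 × 0.56339 = 580.29 hPa.

P ≈ 580 hPa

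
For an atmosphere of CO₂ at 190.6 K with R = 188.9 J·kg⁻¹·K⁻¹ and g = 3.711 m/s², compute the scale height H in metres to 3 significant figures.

H ≈ 9700 m

The scale height of an isothermal atmosphere is H = RT/g.
H = 188.9 × 190.6 / 3.711 = 36004/3.711 = 9702.0 m.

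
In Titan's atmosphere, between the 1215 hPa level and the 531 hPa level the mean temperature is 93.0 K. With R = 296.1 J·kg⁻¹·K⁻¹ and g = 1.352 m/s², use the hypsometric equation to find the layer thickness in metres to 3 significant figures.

Hypsometric equation: Δz = (R T̄/g) ln(P₁/P₂).
R T̄/g = 296.1 × 93.0 / 1.352 = 20368 m.
ln(1215/531) = ln(2.2881) = 0.82772.
Δz = 20368 × 0.82772 = 16859 m.

Δz ≈ 16900 m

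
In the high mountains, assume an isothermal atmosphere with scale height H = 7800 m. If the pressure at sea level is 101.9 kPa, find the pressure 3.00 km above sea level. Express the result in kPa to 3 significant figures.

P ≈ 69.4 kPa

Barometric formula: P = P₀ exp(−z/H).
z/H = 3000.0/7800.0 = 0.38462; exp(−0.38462) = 0.68071.
P = 101.9 × 0.68071 = 69.364 kPa.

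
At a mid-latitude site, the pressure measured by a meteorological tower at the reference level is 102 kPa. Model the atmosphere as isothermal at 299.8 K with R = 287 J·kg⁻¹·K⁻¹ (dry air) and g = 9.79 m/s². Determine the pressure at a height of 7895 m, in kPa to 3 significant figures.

P ≈ 41.5 kPa

Scale height: H = RT/g = 287 × 299.8 / 9.79 = 8788.8 m.
Barometric formula: P = P₀ exp(−z/H).
z/H = 7895.0/8788.8 = 0.89830; exp(−0.89830) = 0.40726.
P = 102 × 0.40726 = 41.541 kPa.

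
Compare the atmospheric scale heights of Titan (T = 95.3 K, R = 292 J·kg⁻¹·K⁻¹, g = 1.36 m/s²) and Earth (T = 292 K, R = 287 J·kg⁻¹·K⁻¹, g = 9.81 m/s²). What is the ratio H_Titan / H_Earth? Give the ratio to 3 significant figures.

H_Titan/H_Earth ≈ 2.40

H = RT/g for each body.
H_Titan = 292 × 95.3 / 1.36 = 20461 m.
H_Earth = 287 × 292 / 9.81 = 8542.7 m.
H_Titan/H_Earth = 20461/8542.7 = 2.3951.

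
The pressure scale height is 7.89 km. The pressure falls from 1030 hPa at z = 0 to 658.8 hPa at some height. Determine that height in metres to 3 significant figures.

z ≈ 3530 m

Invert the barometric formula: z = H ln(P₀/P).
P₀/P = 1030/658.8 = 1.5634; ln(1.5634) = 0.44686.
z = 7890.0 × 0.44686 = 3525.7 m.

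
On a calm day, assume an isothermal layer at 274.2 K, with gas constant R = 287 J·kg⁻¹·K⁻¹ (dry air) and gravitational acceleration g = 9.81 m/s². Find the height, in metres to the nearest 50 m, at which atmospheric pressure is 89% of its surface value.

z ≈ 950 m

Scale height: H = RT/g = 287 × 274.2 / 9.81 = 8022.0 m.
Set P/P₀ = exp(−z/H) = 0.89, so z = −H ln(0.89).
−ln(0.89) = 0.11653; z = 8022.0 × 0.11653 = 934.80 m.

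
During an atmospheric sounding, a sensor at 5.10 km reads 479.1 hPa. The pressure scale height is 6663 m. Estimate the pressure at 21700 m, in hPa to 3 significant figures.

Between two levels, P₂ = P₁ exp(−Δz/H) with Δz = z₂ − z₁.
Δz = 21700 − 5100.0 = 16600 m; Δz/H = 16600/6663.0 = 2.4914.
P₂ = 479.1 × exp(−2.4914) = 479.1 × 0.082794 = 39.667 hPa.

P ≈ 39.7 hPa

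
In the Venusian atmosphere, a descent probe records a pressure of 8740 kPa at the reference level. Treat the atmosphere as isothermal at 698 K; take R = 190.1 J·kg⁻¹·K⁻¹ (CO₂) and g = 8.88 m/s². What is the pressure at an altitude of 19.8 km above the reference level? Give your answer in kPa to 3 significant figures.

Scale height: H = RT/g = 190.1 × 698 / 8.88 = 14943 m.
Barometric formula: P = P₀ exp(−z/H).
z/H = 19800/14943 = 1.3250; exp(−1.3250) = 0.26580.
P = 8740 × 0.26580 = 2323.1 kPa.

P ≈ 2320 kPa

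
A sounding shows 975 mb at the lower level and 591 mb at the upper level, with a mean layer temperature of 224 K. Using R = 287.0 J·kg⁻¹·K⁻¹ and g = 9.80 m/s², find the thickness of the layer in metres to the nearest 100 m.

Δz ≈ 3300 m

Hypsometric equation: Δz = (R T̄/g) ln(P₁/P₂).
R T̄/g = 287.0 × 224 / 9.80 = 6560.0 m.
ln(975/591) = ln(1.6497) = 0.50059.
Δz = 6560.0 × 0.50059 = 3283.9 m.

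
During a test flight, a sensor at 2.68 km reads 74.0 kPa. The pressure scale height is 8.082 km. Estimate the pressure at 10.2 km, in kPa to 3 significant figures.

P ≈ 29.2 kPa

Between two levels, P₂ = P₁ exp(−Δz/H) with Δz = z₂ − z₁.
Δz = 10200 − 2680.0 = 7520.0 m; Δz/H = 7520.0/8082.0 = 0.93046.
P₂ = 74.0 × exp(−0.93046) = 74.0 × 0.39437 = 29.183 kPa.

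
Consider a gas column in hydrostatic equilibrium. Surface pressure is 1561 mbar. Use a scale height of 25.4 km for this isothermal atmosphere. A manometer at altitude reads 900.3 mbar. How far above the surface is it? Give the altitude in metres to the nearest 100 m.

Invert the barometric formula: z = H ln(P₀/P).
P₀/P = 1561/900.3 = 1.7339; ln(1.7339) = 0.55037.
z = 25400 × 0.55037 = 13979 m.

z ≈ 14000 m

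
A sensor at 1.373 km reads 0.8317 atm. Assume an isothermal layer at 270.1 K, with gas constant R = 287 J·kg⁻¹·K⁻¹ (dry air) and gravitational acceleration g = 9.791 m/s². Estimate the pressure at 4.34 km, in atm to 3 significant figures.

P ≈ 0.572 atm

Scale height: H = RT/g = 287 × 270.1 / 9.791 = 7917.3 m.
Between two levels, P₂ = P₁ exp(−Δz/H) with Δz = z₂ − z₁.
Δz = 4340.0 − 1373.0 = 2967.0 m; Δz/H = 2967.0/7917.3 = 0.37475.
P₂ = 0.8317 × exp(−0.37475) = 0.8317 × 0.68746 = 0.57176 atm.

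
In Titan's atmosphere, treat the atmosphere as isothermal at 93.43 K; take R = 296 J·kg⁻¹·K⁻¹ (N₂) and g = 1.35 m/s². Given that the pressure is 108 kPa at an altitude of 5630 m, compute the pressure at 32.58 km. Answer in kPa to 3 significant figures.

P ≈ 29.0 kPa

Scale height: H = RT/g = 296 × 93.43 / 1.35 = 20485 m.
Between two levels, P₂ = P₁ exp(−Δz/H) with Δz = z₂ − z₁.
Δz = 32580 − 5630.0 = 26950 m; Δz/H = 26950/20485 = 1.3156.
P₂ = 108 × exp(−1.3156) = 108 × 0.26831 = 28.977 kPa.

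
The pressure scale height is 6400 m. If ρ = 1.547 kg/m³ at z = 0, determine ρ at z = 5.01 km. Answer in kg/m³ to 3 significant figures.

In an isothermal atmosphere, density decays like pressure: ρ = ρ₀ exp(−z/H).
z/H = 5010.0/6400.0 = 0.78281; exp(−0.78281) = 0.45712.
ρ = 1.547 × 0.45712 = 0.70716 kg/m³.

ρ ≈ 0.707 kg/m³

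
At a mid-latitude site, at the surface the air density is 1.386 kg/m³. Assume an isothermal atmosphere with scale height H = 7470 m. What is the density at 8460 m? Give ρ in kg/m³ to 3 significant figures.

In an isothermal atmosphere, density decays like pressure: ρ = ρ₀ exp(−z/H).
z/H = 8460.0/7470.0 = 1.1325; exp(−1.1325) = 0.32223.
ρ = 1.386 × 0.32223 = 0.44661 kg/m³.

ρ ≈ 0.447 kg/m³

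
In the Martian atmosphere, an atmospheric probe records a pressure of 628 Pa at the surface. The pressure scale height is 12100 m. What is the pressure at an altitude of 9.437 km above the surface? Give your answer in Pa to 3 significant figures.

Barometric formula: P = P₀ exp(−z/H).
z/H = 9437.0/12100 = 0.77992; exp(−0.77992) = 0.45844.
P = 628 × 0.45844 = 287.90 Pa.

P ≈ 288 Pa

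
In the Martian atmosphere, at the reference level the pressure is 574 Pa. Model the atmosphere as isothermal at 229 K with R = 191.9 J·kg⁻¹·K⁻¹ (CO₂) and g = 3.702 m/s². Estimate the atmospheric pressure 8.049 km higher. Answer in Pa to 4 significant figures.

P ≈ 291.4 Pa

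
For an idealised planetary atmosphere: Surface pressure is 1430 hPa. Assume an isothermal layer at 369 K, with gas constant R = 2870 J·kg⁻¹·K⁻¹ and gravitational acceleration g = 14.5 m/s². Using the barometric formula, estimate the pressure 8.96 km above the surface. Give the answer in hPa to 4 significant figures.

Scale height: H = RT/g = 2870 × 369 / 14.5 = 73037 m.
Barometric formula: P = P₀ exp(−z/H).
z/H = 8960.0/73037 = 0.12268; exp(−0.12268) = 0.88455.
P = 1430 × 0.88455 = 1264.9 hPa.

P ≈ 1265 hPa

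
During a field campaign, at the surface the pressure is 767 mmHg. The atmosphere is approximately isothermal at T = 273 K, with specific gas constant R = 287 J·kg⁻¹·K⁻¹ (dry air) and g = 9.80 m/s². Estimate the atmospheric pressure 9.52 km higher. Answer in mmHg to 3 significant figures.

P ≈ 233 mmHg

Scale height: H = RT/g = 287 × 273 / 9.80 = 7995.0 m.
Barometric formula: P = P₀ exp(−z/H).
z/H = 9520.0/7995.0 = 1.1907; exp(−1.1907) = 0.30401.
P = 767 × 0.30401 = 233.18 mmHg.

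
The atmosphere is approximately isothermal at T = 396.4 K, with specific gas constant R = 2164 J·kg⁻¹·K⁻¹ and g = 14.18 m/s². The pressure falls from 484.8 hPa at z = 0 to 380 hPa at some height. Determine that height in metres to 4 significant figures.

z ≈ 14730 m

Scale height: H = RT/g = 2164 × 396.4 / 14.18 = 60494 m.
Invert the barometric formula: z = H ln(P₀/P).
P₀/P = 484.8/380 = 1.2758; ln(1.2758) = 0.24357.
z = 60494 × 0.24357 = 14735 m.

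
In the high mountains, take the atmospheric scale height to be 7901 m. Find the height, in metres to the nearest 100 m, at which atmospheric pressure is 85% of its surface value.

Set P/P₀ = exp(−z/H) = 0.85, so z = −H ln(0.85).
−ln(0.85) = 0.16252; z = 7901.0 × 0.16252 = 1284.1 m.

z ≈ 1300 m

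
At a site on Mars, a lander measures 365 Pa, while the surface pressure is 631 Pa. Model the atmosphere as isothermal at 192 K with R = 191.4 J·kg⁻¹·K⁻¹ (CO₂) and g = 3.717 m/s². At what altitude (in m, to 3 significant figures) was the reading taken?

Scale height: H = RT/g = 191.4 × 192 / 3.717 = 9886.7 m.
Invert the barometric formula: z = H ln(P₀/P).
P₀/P = 631/365 = 1.7288; ln(1.7288) = 0.54743.
z = 9886.7 × 0.54743 = 5412.3 m.

z ≈ 5410 m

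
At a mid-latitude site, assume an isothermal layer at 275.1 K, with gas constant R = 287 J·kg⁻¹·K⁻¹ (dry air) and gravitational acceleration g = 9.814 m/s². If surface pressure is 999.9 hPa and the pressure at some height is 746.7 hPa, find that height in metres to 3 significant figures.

z ≈ 2350 m

Scale height: H = RT/g = 287 × 275.1 / 9.814 = 8045.0 m.
Invert the barometric formula: z = H ln(P₀/P).
P₀/P = 999.9/746.7 = 1.3391; ln(1.3391) = 0.29200.
z = 8045.0 × 0.29200 = 2349.1 m.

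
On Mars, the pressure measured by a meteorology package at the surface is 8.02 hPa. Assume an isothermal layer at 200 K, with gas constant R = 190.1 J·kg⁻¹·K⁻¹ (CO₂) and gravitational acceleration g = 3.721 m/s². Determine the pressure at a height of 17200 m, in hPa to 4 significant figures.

Scale height: H = RT/g = 190.1 × 200 / 3.721 = 10218 m.
Barometric formula: P = P₀ exp(−z/H).
z/H = 17200/10218 = 1.6833; exp(−1.6833) = 0.18576.
P = 8.02 × 0.18576 = 1.4898 hPa.

P ≈ 1.490 hPa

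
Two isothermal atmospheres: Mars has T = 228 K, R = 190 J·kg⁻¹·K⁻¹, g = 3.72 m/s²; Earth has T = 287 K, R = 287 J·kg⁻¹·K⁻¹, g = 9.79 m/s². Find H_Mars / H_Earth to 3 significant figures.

H_Mars/H_Earth ≈ 1.38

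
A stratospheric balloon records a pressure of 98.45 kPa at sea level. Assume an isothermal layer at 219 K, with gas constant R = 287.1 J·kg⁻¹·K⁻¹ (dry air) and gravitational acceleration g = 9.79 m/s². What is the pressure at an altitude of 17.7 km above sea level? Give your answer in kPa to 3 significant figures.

Scale height: H = RT/g = 287.1 × 219 / 9.79 = 6422.4 m.
Barometric formula: P = P₀ exp(−z/H).
z/H = 17700/6422.4 = 2.7560; exp(−2.7560) = 0.063545.
P = 98.45 × 0.063545 = 6.2560 kPa.

P ≈ 6.26 kPa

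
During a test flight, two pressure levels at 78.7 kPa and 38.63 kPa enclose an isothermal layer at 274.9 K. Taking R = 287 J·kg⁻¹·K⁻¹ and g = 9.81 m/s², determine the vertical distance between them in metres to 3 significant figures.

Δz ≈ 5720 m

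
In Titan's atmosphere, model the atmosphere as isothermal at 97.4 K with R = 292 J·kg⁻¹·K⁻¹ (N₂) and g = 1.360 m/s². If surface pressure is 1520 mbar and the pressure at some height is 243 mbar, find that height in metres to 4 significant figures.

Scale height: H = RT/g = 292 × 97.4 / 1.360 = 20912 m.
Invert the barometric formula: z = H ln(P₀/P).
P₀/P = 1520/243 = 6.2551; ln(6.2551) = 1.8334.
z = 20912 × 1.8334 = 38340 m.

z ≈ 38340 m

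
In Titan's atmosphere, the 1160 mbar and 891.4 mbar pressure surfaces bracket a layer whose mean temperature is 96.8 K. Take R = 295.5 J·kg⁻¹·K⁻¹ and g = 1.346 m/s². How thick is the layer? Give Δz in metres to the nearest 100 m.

Δz ≈ 5600 m

Hypsometric equation: Δz = (R T̄/g) ln(P₁/P₂).
R T̄/g = 295.5 × 96.8 / 1.346 = 21251 m.
ln(1160/891.4) = ln(1.3013) = 0.26336.
Δz = 21251 × 0.26336 = 5596.7 m.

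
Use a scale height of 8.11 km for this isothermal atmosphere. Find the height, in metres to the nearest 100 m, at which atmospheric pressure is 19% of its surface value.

Set P/P₀ = exp(−z/H) = 0.19, so z = −H ln(0.19).
−ln(0.19) = 1.6607; z = 8110.0 × 1.6607 = 13468 m.

z ≈ 13500 m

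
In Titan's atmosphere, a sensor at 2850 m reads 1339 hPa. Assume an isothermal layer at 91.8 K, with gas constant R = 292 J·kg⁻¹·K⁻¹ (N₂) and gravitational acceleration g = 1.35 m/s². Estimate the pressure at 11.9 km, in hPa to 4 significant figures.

P ≈ 848.9 hPa

Scale height: H = RT/g = 292 × 91.8 / 1.35 = 19856 m.
Between two levels, P₂ = P₁ exp(−Δz/H) with Δz = z₂ − z₁.
Δz = 11900 − 2850.0 = 9050.0 m; Δz/H = 9050.0/19856 = 0.45578.
P₂ = 1339 × exp(−0.45578) = 1339 × 0.63395 = 848.86 hPa.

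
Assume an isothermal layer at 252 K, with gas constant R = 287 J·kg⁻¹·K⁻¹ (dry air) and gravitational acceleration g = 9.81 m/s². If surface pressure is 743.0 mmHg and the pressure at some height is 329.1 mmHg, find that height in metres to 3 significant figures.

Scale height: H = RT/g = 287 × 252 / 9.81 = 7372.5 m.
Invert the barometric formula: z = H ln(P₀/P).
P₀/P = 743.0/329.1 = 2.2577; ln(2.2577) = 0.81435.
z = 7372.5 × 0.81435 = 6003.8 m.

z ≈ 6000 m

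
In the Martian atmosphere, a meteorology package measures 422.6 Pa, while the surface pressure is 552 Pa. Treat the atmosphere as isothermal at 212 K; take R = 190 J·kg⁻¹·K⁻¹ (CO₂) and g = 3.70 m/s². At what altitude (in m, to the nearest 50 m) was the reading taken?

Scale height: H = RT/g = 190 × 212 / 3.70 = 10886 m.
Invert the barometric formula: z = H ln(P₀/P).
P₀/P = 552/422.6 = 1.3062; ln(1.3062) = 0.26712.
z = 10886 × 0.26712 = 2907.9 m.

z ≈ 2900 m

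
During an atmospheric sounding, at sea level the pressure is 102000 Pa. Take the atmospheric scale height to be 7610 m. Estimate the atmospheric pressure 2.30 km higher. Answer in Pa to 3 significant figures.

Barometric formula: P = P₀ exp(−z/H).
z/H = 2300.0/7610.0 = 0.30223; exp(−0.30223) = 0.73917.
P = 102000 × 0.73917 = 75395 Pa.

P ≈ 75400 Pa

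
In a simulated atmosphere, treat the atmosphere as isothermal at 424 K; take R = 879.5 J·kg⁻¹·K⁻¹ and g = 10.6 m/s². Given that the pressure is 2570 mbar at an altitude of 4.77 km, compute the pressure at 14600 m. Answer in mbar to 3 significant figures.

P ≈ 1940 mbar

Scale height: H = RT/g = 879.5 × 424 / 10.6 = 35180 m.
Between two levels, P₂ = P₁ exp(−Δz/H) with Δz = z₂ − z₁.
Δz = 14600 − 4770.0 = 9830.0 m; Δz/H = 9830.0/35180 = 0.27942.
P₂ = 2570 × exp(−0.27942) = 2570 × 0.75622 = 1943.5 mbar.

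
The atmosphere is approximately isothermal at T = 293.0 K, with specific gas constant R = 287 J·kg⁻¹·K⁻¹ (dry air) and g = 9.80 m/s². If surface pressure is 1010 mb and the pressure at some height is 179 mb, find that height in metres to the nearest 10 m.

z ≈ 14850 m

Scale height: H = RT/g = 287 × 293.0 / 9.80 = 8580.7 m.
Invert the barometric formula: z = H ln(P₀/P).
P₀/P = 1010/179 = 5.6425; ln(5.6425) = 1.7303.
z = 8580.7 × 1.7303 = 14847 m.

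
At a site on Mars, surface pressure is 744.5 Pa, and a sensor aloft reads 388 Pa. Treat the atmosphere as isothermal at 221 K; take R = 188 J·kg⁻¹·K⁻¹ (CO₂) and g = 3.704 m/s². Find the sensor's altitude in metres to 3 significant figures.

z ≈ 7310 m

Scale height: H = RT/g = 188 × 221 / 3.704 = 11217 m.
Invert the barometric formula: z = H ln(P₀/P).
P₀/P = 744.5/388 = 1.9188; ln(1.9188) = 0.65170.
z = 11217 × 0.65170 = 7310.1 m.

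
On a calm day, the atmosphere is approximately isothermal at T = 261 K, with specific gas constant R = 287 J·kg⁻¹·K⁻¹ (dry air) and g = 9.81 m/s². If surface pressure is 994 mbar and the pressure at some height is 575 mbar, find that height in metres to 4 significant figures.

Scale height: H = RT/g = 287 × 261 / 9.81 = 7635.8 m.
Invert the barometric formula: z = H ln(P₀/P).
P₀/P = 994/575 = 1.7287; ln(1.7287) = 0.54737.
z = 7635.8 × 0.54737 = 4179.6 m.

z ≈ 4180 m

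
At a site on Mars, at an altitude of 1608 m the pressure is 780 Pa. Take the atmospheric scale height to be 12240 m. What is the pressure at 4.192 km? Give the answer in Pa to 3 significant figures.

Between two levels, P₂ = P₁ exp(−Δz/H) with Δz = z₂ − z₁.
Δz = 4192.0 − 1608.0 = 2584.0 m; Δz/H = 2584.0/12240 = 0.21111.
P₂ = 780 × exp(−0.21111) = 780 × 0.80968 = 631.55 Pa.

P ≈ 632 Pa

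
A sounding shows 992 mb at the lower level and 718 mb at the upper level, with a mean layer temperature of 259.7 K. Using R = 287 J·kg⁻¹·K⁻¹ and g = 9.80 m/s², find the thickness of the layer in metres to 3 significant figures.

Hypsometric equation: Δz = (R T̄/g) ln(P₁/P₂).
R T̄/g = 287 × 259.7 / 9.80 = 7605.5 m.
ln(992/718) = ln(1.3816) = 0.32324.
Δz = 7605.5 × 0.32324 = 2458.4 m.

Δz ≈ 2460 m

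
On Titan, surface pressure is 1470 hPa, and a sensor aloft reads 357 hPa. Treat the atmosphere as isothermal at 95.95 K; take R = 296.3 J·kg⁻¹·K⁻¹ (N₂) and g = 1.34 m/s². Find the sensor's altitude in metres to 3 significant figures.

z ≈ 30000 m

Scale height: H = RT/g = 296.3 × 95.95 / 1.34 = 21216 m.
Invert the barometric formula: z = H ln(P₀/P).
P₀/P = 1470/357 = 4.1176; ln(4.1176) = 1.4153.
z = 21216 × 1.4153 = 30027 m.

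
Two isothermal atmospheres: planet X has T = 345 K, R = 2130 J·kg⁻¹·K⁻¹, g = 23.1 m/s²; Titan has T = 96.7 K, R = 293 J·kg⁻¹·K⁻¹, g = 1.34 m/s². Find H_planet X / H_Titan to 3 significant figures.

H_planet X/H_Titan ≈ 1.50

H = RT/g for each body.
H_planet X = 2130 × 345 / 23.1 = 31812 m.
H_Titan = 293 × 96.7 / 1.34 = 21144 m.
H_planet X/H_Titan = 31812/21144 = 1.5045.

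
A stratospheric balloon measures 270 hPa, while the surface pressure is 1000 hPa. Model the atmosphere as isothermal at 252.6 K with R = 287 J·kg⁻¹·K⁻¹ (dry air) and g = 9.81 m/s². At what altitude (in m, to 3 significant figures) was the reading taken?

Scale height: H = RT/g = 287 × 252.6 / 9.81 = 7390.0 m.
Invert the barometric formula: z = H ln(P₀/P).
P₀/P = 1000/270 = 3.7037; ln(3.7037) = 1.3093.
z = 7390.0 × 1.3093 = 9675.7 m.

z ≈ 9680 m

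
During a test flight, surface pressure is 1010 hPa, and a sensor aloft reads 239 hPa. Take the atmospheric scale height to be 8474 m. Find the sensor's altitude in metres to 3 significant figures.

z ≈ 12200 m

Invert the barometric formula: z = H ln(P₀/P).
P₀/P = 1010/239 = 4.2259; ln(4.2259) = 1.4412.
z = 8474.0 × 1.4412 = 12213 m.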